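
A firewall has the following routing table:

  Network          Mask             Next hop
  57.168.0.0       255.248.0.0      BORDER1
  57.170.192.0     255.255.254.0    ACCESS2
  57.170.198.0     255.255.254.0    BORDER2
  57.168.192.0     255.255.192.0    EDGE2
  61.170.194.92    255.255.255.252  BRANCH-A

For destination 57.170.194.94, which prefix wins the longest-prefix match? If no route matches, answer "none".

57.168.0.0/13

Entries matching 57.170.194.94:
  57.168.0.0/13 (57.168.0.0 - 57.175.255.255)
Most specific is 57.168.0.0/13.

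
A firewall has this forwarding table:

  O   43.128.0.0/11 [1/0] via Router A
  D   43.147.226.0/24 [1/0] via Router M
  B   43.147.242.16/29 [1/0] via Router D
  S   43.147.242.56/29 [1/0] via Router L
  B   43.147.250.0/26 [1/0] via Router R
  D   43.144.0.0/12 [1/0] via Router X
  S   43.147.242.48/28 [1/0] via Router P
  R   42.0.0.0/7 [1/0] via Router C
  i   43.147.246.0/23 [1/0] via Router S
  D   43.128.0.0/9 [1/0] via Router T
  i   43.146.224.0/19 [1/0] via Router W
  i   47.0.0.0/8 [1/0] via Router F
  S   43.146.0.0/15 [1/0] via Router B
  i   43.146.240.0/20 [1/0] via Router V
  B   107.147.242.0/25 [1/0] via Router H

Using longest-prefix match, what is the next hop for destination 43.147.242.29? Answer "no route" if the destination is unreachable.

Router B

Routes whose prefix contains 43.147.242.29:
  42.0.0.0/7 (42.0.0.0 - 43.255.255.255) -> Router C
  43.128.0.0/9 (43.128.0.0 - 43.255.255.255) -> Router T
  43.128.0.0/11 (43.128.0.0 - 43.159.255.255) -> Router A
  43.144.0.0/12 (43.144.0.0 - 43.159.255.255) -> Router X
  43.146.0.0/15 (43.146.0.0 - 43.147.255.255) -> Router B
More-specific entries that do NOT match:
  43.147.242.16/29 (43.147.242.16 - 43.147.242.23) does not contain 43.147.242.29
  43.147.242.56/29 (43.147.242.56 - 43.147.242.63) does not contain 43.147.242.29
  43.147.242.48/28 (43.147.242.48 - 43.147.242.63) does not contain 43.147.242.29
  43.147.250.0/26 (43.147.250.0 - 43.147.250.63) does not contain 43.147.242.29
  107.147.242.0/25 (107.147.242.0 - 107.147.242.127) does not contain 43.147.242.29
  43.147.226.0/24 (43.147.226.0 - 43.147.226.255) does not contain 43.147.242.29
  43.147.246.0/23 (43.147.246.0 - 43.147.247.255) does not contain 43.147.242.29
  43.146.240.0/20 (43.146.240.0 - 43.146.255.255) does not contain 43.147.242.29
  43.146.224.0/19 (43.146.224.0 - 43.146.255.255) does not contain 43.147.242.29
Longest matching prefix is /15 -> next hop Router B.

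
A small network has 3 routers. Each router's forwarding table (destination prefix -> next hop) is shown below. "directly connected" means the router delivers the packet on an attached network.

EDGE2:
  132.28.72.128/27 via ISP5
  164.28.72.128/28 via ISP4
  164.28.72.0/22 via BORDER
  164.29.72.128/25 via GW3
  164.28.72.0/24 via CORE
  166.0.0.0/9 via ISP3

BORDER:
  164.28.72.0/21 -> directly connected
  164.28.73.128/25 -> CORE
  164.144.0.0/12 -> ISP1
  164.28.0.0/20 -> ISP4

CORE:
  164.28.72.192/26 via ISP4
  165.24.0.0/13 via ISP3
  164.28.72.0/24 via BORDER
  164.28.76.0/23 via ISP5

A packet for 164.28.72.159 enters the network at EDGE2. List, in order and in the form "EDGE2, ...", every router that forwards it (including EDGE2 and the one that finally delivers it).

At EDGE2: longest match for 164.28.72.159 is 164.28.72.0/24 -> CORE
At CORE: longest match for 164.28.72.159 is 164.28.72.0/24 -> BORDER
At BORDER: longest match for 164.28.72.159 is 164.28.72.0/21 -> directly connected

EDGE2, CORE, BORDER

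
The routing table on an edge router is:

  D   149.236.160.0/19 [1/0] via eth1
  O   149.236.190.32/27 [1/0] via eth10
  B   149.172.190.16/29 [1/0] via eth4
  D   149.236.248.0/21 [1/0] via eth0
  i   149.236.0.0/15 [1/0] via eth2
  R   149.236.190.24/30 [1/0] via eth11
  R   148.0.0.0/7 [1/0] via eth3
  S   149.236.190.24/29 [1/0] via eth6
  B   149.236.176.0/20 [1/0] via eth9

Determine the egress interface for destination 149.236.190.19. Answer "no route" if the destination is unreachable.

Routes whose prefix contains 149.236.190.19:
  148.0.0.0/7 (148.0.0.0 - 149.255.255.255) -> eth3
  149.236.0.0/15 (149.236.0.0 - 149.237.255.255) -> eth2
  149.236.160.0/19 (149.236.160.0 - 149.236.191.255) -> eth1
  149.236.176.0/20 (149.236.176.0 - 149.236.191.255) -> eth9
More-specific entries that do NOT match:
  149.236.190.24/30 (149.236.190.24 - 149.236.190.27) does not contain 149.236.190.19
  149.172.190.16/29 (149.172.190.16 - 149.172.190.23) does not contain 149.236.190.19
  149.236.190.24/29 (149.236.190.24 - 149.236.190.31) does not contain 149.236.190.19
  149.236.190.32/27 (149.236.190.32 - 149.236.190.63) does not contain 149.236.190.19
  149.236.248.0/21 (149.236.248.0 - 149.236.255.255) does not contain 149.236.190.19
Longest matching prefix is /20 -> interface eth9.

eth9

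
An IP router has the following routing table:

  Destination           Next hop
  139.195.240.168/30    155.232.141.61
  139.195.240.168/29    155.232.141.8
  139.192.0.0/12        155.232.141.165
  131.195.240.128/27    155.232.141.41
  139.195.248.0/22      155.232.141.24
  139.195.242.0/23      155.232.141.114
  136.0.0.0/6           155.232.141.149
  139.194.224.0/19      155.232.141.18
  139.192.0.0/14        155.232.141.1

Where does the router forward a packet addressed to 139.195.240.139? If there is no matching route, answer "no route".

155.232.141.1

Routes whose prefix contains 139.195.240.139:
  136.0.0.0/6 (136.0.0.0 - 139.255.255.255) -> 155.232.141.149
  139.192.0.0/12 (139.192.0.0 - 139.207.255.255) -> 155.232.141.165
  139.192.0.0/14 (139.192.0.0 - 139.195.255.255) -> 155.232.141.1
More-specific entries that do NOT match:
  139.195.240.168/30 (139.195.240.168 - 139.195.240.171) does not contain 139.195.240.139
  139.195.240.168/29 (139.195.240.168 - 139.195.240.175) does not contain 139.195.240.139
  131.195.240.128/27 (131.195.240.128 - 131.195.240.159) does not contain 139.195.240.139
  139.195.242.0/23 (139.195.242.0 - 139.195.243.255) does not contain 139.195.240.139
  139.195.248.0/22 (139.195.248.0 - 139.195.251.255) does not contain 139.195.240.139
  139.194.224.0/19 (139.194.224.0 - 139.194.255.255) does not contain 139.195.240.139
Longest matching prefix is /14 -> next hop 155.232.141.1.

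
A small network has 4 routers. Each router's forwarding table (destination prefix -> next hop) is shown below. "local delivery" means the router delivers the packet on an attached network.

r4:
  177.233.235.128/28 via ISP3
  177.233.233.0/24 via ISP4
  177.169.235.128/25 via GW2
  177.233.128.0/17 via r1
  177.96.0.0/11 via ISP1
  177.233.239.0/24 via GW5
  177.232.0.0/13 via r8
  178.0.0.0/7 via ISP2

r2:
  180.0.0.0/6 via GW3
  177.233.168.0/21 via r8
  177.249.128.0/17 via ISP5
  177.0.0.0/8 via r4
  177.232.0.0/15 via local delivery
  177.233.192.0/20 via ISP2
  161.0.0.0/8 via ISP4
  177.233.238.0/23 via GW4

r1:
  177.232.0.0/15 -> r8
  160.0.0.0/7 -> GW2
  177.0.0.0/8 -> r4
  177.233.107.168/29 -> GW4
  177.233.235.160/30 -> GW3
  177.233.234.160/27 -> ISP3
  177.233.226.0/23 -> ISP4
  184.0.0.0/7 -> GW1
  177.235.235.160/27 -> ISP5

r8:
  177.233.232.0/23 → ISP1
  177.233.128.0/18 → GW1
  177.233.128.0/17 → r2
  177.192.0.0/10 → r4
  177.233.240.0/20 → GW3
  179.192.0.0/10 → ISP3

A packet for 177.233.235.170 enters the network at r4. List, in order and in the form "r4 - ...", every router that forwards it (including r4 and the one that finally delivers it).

At r4: longest match for 177.233.235.170 is 177.233.128.0/17 -> r1
At r1: longest match for 177.233.235.170 is 177.232.0.0/15 -> r8
At r8: longest match for 177.233.235.170 is 177.233.128.0/17 -> r2
At r2: longest match for 177.233.235.170 is 177.232.0.0/15 -> local delivery

r4 - r1 - r8 - r2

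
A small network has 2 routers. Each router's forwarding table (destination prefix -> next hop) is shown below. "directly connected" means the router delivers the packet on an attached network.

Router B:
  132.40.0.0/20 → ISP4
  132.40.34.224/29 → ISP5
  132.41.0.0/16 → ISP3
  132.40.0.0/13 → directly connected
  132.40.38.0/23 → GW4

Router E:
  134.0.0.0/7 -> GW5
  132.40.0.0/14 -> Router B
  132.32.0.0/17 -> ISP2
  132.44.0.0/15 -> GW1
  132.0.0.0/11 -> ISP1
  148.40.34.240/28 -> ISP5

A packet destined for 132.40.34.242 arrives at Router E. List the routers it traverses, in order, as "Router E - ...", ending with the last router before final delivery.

At Router E: longest match for 132.40.34.242 is 132.40.0.0/14 -> Router B
At Router B: longest match for 132.40.34.242 is 132.40.0.0/13 -> directly connected

Router E - Router B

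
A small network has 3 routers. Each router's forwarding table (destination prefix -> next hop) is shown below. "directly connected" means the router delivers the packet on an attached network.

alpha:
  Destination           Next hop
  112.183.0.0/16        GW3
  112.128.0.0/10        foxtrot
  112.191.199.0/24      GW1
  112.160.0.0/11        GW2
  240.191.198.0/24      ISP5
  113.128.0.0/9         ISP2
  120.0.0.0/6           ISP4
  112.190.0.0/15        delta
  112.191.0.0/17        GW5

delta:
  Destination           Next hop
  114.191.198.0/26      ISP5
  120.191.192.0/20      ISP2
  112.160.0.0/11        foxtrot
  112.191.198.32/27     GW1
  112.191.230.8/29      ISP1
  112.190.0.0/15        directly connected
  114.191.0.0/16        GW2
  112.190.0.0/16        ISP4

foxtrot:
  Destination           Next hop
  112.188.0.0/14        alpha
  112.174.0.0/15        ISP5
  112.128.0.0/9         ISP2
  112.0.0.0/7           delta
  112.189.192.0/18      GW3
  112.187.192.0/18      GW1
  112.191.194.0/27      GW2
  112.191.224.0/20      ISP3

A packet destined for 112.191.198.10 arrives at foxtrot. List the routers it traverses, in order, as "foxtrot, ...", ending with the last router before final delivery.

At foxtrot: longest match for 112.191.198.10 is 112.188.0.0/14 -> alpha
At alpha: longest match for 112.191.198.10 is 112.190.0.0/15 -> delta
At delta: longest match for 112.191.198.10 is 112.190.0.0/15 -> directly connected

foxtrot, alpha, delta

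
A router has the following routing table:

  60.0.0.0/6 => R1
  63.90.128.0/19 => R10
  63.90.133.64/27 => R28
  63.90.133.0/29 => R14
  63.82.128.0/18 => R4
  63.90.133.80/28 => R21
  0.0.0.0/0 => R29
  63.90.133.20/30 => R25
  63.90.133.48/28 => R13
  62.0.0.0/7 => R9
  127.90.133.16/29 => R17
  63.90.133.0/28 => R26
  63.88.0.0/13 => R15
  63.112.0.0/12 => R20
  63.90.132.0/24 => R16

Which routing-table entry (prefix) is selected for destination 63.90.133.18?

63.90.128.0/19

Entries matching 63.90.133.18:
  0.0.0.0/0 (default, matches everything)
  60.0.0.0/6 (60.0.0.0 - 63.255.255.255)
  62.0.0.0/7 (62.0.0.0 - 63.255.255.255)
  63.88.0.0/13 (63.88.0.0 - 63.95.255.255)
  63.90.128.0/19 (63.90.128.0 - 63.90.159.255)
Most specific is 63.90.128.0/19.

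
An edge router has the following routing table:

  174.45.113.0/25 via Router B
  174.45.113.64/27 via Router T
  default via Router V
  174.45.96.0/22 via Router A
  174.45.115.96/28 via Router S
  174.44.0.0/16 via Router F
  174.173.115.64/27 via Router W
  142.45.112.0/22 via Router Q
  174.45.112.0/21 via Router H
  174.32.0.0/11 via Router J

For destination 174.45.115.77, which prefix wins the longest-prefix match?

Entries matching 174.45.115.77:
  0.0.0.0/0 (default, matches everything)
  174.32.0.0/11 (174.32.0.0 - 174.63.255.255)
  174.45.112.0/21 (174.45.112.0 - 174.45.119.255)
Most specific is 174.45.112.0/21.

174.45.112.0/21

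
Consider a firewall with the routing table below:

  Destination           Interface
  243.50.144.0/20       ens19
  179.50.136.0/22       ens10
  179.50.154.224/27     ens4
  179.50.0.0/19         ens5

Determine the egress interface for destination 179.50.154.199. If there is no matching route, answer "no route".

no route

No entry's prefix contains 179.50.154.199; there is no default route.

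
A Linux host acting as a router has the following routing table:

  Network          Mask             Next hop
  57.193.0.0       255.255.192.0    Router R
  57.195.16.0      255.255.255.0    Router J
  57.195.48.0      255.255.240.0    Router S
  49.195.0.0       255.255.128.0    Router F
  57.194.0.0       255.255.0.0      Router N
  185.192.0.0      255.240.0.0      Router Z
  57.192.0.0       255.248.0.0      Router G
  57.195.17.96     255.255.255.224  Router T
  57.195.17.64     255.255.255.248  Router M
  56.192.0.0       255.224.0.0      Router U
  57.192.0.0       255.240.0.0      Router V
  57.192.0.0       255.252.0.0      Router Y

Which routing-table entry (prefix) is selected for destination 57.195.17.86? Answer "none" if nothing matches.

57.192.0.0/14

Entries matching 57.195.17.86:
  57.192.0.0/12 (57.192.0.0 - 57.207.255.255)
  57.192.0.0/13 (57.192.0.0 - 57.199.255.255)
  57.192.0.0/14 (57.192.0.0 - 57.195.255.255)
Most specific is 57.192.0.0/14.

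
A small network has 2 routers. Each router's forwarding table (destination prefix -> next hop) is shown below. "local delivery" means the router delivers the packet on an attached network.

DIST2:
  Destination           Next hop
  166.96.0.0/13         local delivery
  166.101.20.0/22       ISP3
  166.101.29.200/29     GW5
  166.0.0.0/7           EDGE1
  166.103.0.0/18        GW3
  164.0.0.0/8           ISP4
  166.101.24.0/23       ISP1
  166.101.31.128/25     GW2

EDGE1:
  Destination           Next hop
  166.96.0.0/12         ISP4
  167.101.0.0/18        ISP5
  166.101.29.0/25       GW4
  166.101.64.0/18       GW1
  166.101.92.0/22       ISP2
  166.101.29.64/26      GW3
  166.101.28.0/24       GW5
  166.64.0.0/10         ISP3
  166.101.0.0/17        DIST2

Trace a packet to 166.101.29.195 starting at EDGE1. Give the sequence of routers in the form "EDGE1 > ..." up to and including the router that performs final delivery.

EDGE1 > DIST2

At EDGE1: longest match for 166.101.29.195 is 166.101.0.0/17 -> DIST2
At DIST2: longest match for 166.101.29.195 is 166.96.0.0/13 -> local delivery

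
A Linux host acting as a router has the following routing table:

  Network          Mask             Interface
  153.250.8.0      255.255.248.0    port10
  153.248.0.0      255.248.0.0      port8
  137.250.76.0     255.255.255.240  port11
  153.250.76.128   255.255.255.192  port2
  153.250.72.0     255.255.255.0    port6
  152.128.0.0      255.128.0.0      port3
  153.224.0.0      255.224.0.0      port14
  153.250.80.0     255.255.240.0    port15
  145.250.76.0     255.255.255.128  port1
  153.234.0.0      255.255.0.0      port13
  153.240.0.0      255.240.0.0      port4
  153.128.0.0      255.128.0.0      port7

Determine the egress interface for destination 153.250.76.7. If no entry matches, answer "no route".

port8

Routes whose prefix contains 153.250.76.7:
  153.128.0.0/9 (153.128.0.0 - 153.255.255.255) -> port7
  153.224.0.0/11 (153.224.0.0 - 153.255.255.255) -> port14
  153.240.0.0/12 (153.240.0.0 - 153.255.255.255) -> port4
  153.248.0.0/13 (153.248.0.0 - 153.255.255.255) -> port8
More-specific entries that do NOT match:
  137.250.76.0/28 (137.250.76.0 - 137.250.76.15) does not contain 153.250.76.7
  153.250.76.128/26 (153.250.76.128 - 153.250.76.191) does not contain 153.250.76.7
  145.250.76.0/25 (145.250.76.0 - 145.250.76.127) does not contain 153.250.76.7
  153.250.72.0/24 (153.250.72.0 - 153.250.72.255) does not contain 153.250.76.7
  153.250.8.0/21 (153.250.8.0 - 153.250.15.255) does not contain 153.250.76.7
  153.250.80.0/20 (153.250.80.0 - 153.250.95.255) does not contain 153.250.76.7
  153.234.0.0/16 (153.234.0.0 - 153.234.255.255) does not contain 153.250.76.7
Longest matching prefix is /13 -> interface port8.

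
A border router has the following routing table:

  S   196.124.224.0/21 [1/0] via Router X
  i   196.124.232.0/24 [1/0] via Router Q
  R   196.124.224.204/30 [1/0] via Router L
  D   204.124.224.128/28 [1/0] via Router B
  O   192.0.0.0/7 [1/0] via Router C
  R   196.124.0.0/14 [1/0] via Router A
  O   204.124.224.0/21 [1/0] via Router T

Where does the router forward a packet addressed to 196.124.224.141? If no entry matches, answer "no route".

Routes whose prefix contains 196.124.224.141:
  196.124.0.0/14 (196.124.0.0 - 196.127.255.255) -> Router A
  196.124.224.0/21 (196.124.224.0 - 196.124.231.255) -> Router X
More-specific entries that do NOT match:
  196.124.224.204/30 (196.124.224.204 - 196.124.224.207) does not contain 196.124.224.141
  204.124.224.128/28 (204.124.224.128 - 204.124.224.143) does not contain 196.124.224.141
  196.124.232.0/24 (196.124.232.0 - 196.124.232.255) does not contain 196.124.224.141
Longest matching prefix is /21 -> next hop Router X.

Router X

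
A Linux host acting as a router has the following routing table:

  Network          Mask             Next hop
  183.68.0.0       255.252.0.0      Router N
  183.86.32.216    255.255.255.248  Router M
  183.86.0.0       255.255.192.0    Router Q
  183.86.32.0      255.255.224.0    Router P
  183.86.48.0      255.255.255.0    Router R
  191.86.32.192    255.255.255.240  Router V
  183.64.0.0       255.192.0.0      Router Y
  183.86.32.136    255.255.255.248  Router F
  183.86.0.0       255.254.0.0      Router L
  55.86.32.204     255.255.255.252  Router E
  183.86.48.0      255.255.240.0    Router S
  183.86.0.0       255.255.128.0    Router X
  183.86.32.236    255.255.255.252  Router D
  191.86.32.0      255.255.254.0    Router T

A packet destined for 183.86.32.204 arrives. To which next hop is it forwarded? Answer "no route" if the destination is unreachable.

Router P

Routes whose prefix contains 183.86.32.204:
  183.64.0.0/10 (183.64.0.0 - 183.127.255.255) -> Router Y
  183.86.0.0/15 (183.86.0.0 - 183.87.255.255) -> Router L
  183.86.0.0/17 (183.86.0.0 - 183.86.127.255) -> Router X
  183.86.0.0/18 (183.86.0.0 - 183.86.63.255) -> Router Q
  183.86.32.0/19 (183.86.32.0 - 183.86.63.255) -> Router P
More-specific entries that do NOT match:
  55.86.32.204/30 (55.86.32.204 - 55.86.32.207) does not contain 183.86.32.204
  183.86.32.236/30 (183.86.32.236 - 183.86.32.239) does not contain 183.86.32.204
  183.86.32.216/29 (183.86.32.216 - 183.86.32.223) does not contain 183.86.32.204
  183.86.32.136/29 (183.86.32.136 - 183.86.32.143) does not contain 183.86.32.204
  191.86.32.192/28 (191.86.32.192 - 191.86.32.207) does not contain 183.86.32.204
  183.86.48.0/24 (183.86.48.0 - 183.86.48.255) does not contain 183.86.32.204
  191.86.32.0/23 (191.86.32.0 - 191.86.33.255) does not contain 183.86.32.204
  183.86.48.0/20 (183.86.48.0 - 183.86.63.255) does not contain 183.86.32.204
Longest matching prefix is /19 -> next hop Router P.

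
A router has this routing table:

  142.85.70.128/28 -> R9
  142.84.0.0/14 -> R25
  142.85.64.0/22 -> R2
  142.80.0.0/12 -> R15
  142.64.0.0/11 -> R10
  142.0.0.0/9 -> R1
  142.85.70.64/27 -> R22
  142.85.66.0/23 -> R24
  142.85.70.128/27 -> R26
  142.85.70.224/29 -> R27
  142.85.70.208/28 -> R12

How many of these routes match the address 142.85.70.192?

4

Prefixes containing 142.85.70.192:
  142.0.0.0/9 (142.0.0.0 - 142.127.255.255)
  142.64.0.0/11 (142.64.0.0 - 142.95.255.255)
  142.80.0.0/12 (142.80.0.0 - 142.95.255.255)
  142.84.0.0/14 (142.84.0.0 - 142.87.255.255)
Total matching entries: 4.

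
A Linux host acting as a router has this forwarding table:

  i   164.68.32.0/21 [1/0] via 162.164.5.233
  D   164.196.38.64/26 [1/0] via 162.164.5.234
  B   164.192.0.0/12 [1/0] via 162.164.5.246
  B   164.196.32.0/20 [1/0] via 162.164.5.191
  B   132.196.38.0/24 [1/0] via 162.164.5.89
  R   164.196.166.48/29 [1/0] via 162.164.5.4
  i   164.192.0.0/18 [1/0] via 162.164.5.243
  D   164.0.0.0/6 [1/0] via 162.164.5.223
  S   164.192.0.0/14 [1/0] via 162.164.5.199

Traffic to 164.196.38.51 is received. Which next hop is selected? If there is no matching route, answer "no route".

162.164.5.191

Routes whose prefix contains 164.196.38.51:
  164.0.0.0/6 (164.0.0.0 - 167.255.255.255) -> 162.164.5.223
  164.192.0.0/12 (164.192.0.0 - 164.207.255.255) -> 162.164.5.246
  164.196.32.0/20 (164.196.32.0 - 164.196.47.255) -> 162.164.5.191
More-specific entries that do NOT match:
  164.196.166.48/29 (164.196.166.48 - 164.196.166.55) does not contain 164.196.38.51
  164.196.38.64/26 (164.196.38.64 - 164.196.38.127) does not contain 164.196.38.51
  132.196.38.0/24 (132.196.38.0 - 132.196.38.255) does not contain 164.196.38.51
  164.68.32.0/21 (164.68.32.0 - 164.68.39.255) does not contain 164.196.38.51
Longest matching prefix is /20 -> next hop 162.164.5.191.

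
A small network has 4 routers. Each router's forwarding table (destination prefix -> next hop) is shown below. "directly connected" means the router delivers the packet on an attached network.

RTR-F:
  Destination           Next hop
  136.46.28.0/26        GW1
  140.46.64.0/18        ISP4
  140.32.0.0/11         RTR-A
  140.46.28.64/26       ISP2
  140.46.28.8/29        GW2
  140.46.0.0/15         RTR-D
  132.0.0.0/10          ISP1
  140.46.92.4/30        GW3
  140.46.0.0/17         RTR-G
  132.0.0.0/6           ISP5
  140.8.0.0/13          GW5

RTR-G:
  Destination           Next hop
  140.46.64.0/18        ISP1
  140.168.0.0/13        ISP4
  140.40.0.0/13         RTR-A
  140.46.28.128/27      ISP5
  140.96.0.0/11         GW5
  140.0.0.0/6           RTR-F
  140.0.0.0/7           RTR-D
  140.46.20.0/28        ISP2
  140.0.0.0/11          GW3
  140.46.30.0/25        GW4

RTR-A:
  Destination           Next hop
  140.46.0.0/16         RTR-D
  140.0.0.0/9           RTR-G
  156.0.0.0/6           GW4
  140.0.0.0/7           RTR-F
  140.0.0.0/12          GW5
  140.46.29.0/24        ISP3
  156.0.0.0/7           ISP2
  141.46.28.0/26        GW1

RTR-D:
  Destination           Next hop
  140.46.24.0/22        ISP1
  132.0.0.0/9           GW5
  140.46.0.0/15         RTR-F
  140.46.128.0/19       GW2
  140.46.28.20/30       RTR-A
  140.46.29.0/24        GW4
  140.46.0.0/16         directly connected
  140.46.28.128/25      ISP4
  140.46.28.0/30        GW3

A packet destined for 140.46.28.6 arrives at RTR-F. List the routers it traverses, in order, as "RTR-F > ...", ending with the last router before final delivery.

At RTR-F: longest match for 140.46.28.6 is 140.46.0.0/17 -> RTR-G
At RTR-G: longest match for 140.46.28.6 is 140.40.0.0/13 -> RTR-A
At RTR-A: longest match for 140.46.28.6 is 140.46.0.0/16 -> RTR-D
At RTR-D: longest match for 140.46.28.6 is 140.46.0.0/16 -> directly connected

RTR-F > RTR-G > RTR-A > RTR-D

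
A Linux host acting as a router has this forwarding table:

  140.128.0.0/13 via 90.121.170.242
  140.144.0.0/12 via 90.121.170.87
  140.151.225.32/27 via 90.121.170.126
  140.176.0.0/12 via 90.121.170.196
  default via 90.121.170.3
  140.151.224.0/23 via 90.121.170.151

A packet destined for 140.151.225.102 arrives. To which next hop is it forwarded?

Routes whose prefix contains 140.151.225.102:
  0.0.0.0/0 (default, matches everything) -> 90.121.170.3
  140.144.0.0/12 (140.144.0.0 - 140.159.255.255) -> 90.121.170.87
  140.151.224.0/23 (140.151.224.0 - 140.151.225.255) -> 90.121.170.151
More-specific entries that do NOT match:
  140.151.225.32/27 (140.151.225.32 - 140.151.225.63) does not contain 140.151.225.102
Longest matching prefix is /23 -> next hop 90.121.170.151.

90.121.170.151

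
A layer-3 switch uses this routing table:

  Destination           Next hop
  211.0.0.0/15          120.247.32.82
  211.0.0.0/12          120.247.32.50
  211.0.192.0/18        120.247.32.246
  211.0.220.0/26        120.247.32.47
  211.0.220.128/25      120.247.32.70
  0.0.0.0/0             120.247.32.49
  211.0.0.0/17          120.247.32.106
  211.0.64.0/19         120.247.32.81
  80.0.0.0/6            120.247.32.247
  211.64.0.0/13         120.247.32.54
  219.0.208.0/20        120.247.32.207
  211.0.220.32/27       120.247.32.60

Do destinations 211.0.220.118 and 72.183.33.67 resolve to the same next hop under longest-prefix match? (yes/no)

no

211.0.220.118: longest match 211.0.192.0/18 -> 120.247.32.246
72.183.33.67: longest match 0.0.0.0/0 -> 120.247.32.49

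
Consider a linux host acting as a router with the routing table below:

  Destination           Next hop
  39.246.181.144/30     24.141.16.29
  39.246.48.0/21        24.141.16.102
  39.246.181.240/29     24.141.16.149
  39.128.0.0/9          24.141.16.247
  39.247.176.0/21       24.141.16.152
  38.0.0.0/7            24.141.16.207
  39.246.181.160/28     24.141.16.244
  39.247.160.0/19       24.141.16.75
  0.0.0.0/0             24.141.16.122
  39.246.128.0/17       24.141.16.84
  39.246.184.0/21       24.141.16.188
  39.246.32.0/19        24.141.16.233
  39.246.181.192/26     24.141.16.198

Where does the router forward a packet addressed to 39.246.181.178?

Routes whose prefix contains 39.246.181.178:
  0.0.0.0/0 (default, matches everything) -> 24.141.16.122
  38.0.0.0/7 (38.0.0.0 - 39.255.255.255) -> 24.141.16.207
  39.128.0.0/9 (39.128.0.0 - 39.255.255.255) -> 24.141.16.247
  39.246.128.0/17 (39.246.128.0 - 39.246.255.255) -> 24.141.16.84
More-specific entries that do NOT match:
  39.246.181.144/30 (39.246.181.144 - 39.246.181.147) does not contain 39.246.181.178
  39.246.181.240/29 (39.246.181.240 - 39.246.181.247) does not contain 39.246.181.178
  39.246.181.160/28 (39.246.181.160 - 39.246.181.175) does not contain 39.246.181.178
  39.246.181.192/26 (39.246.181.192 - 39.246.181.255) does not contain 39.246.181.178
  39.246.48.0/21 (39.246.48.0 - 39.246.55.255) does not contain 39.246.181.178
  39.247.176.0/21 (39.247.176.0 - 39.247.183.255) does not contain 39.246.181.178
  39.246.184.0/21 (39.246.184.0 - 39.246.191.255) does not contain 39.246.181.178
  39.247.160.0/19 (39.247.160.0 - 39.247.191.255) does not contain 39.246.181.178
  39.246.32.0/19 (39.246.32.0 - 39.246.63.255) does not contain 39.246.181.178
Longest matching prefix is /17 -> next hop 24.141.16.84.

24.141.16.84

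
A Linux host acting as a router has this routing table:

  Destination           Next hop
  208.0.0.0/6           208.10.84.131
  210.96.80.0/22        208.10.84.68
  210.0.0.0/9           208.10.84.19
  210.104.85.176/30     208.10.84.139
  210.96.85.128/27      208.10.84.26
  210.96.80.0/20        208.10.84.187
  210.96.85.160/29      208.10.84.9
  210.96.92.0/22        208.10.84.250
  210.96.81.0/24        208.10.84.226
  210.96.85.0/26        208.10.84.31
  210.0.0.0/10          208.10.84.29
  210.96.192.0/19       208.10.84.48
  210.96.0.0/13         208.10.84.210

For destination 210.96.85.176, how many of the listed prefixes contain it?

Prefixes containing 210.96.85.176:
  208.0.0.0/6 (208.0.0.0 - 211.255.255.255)
  210.0.0.0/9 (210.0.0.0 - 210.127.255.255)
  210.96.0.0/13 (210.96.0.0 - 210.103.255.255)
  210.96.80.0/20 (210.96.80.0 - 210.96.95.255)
Total matching entries: 4.

4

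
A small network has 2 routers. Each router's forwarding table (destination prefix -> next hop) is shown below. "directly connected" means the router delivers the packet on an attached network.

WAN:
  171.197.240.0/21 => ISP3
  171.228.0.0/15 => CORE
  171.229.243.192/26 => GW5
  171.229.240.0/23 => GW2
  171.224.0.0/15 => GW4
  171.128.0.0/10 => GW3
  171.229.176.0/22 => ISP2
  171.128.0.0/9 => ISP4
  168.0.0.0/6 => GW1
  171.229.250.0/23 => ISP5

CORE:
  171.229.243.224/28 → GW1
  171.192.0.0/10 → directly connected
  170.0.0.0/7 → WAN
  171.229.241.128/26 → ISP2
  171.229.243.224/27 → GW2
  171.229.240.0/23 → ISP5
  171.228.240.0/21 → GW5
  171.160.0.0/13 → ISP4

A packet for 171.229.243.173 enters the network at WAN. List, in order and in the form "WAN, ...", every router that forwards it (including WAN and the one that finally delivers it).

At WAN: longest match for 171.229.243.173 is 171.228.0.0/15 -> CORE
At CORE: longest match for 171.229.243.173 is 171.192.0.0/10 -> directly connected

WAN, CORE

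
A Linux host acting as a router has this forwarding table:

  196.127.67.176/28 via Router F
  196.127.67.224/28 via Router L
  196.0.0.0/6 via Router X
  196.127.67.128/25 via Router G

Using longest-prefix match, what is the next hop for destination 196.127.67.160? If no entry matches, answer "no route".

Router G

Routes whose prefix contains 196.127.67.160:
  196.0.0.0/6 (196.0.0.0 - 199.255.255.255) -> Router X
  196.127.67.128/25 (196.127.67.128 - 196.127.67.255) -> Router G
More-specific entries that do NOT match:
  196.127.67.176/28 (196.127.67.176 - 196.127.67.191) does not contain 196.127.67.160
  196.127.67.224/28 (196.127.67.224 - 196.127.67.239) does not contain 196.127.67.160
Longest matching prefix is /25 -> next hop Router G.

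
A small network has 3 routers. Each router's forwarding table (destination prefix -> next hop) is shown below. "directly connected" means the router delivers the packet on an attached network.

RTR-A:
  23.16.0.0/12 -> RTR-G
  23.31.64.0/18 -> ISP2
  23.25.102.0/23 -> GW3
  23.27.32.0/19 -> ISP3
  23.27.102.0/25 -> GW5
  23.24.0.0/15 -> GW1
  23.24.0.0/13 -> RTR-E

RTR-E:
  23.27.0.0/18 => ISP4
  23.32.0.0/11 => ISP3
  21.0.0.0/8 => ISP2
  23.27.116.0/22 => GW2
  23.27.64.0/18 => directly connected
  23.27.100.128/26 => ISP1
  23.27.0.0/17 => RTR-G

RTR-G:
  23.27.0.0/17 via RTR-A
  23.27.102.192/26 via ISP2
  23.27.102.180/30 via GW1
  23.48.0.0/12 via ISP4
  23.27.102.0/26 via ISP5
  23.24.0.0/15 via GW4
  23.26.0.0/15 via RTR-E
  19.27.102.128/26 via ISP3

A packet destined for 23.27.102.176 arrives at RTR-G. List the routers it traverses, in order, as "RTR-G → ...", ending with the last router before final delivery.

At RTR-G: longest match for 23.27.102.176 is 23.27.0.0/17 -> RTR-A
At RTR-A: longest match for 23.27.102.176 is 23.24.0.0/13 -> RTR-E
At RTR-E: longest match for 23.27.102.176 is 23.27.64.0/18 -> directly connected

RTR-G → RTR-A → RTR-E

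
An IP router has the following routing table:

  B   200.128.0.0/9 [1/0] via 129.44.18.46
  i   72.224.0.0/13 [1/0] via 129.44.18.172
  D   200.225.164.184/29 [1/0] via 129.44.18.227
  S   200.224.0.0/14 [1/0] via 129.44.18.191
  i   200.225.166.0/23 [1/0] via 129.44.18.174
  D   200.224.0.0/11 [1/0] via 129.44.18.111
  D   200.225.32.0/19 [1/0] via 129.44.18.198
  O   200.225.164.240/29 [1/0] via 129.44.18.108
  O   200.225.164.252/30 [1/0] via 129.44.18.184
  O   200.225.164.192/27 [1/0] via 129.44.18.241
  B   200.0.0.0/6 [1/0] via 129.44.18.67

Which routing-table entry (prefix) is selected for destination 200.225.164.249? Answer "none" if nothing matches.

Entries matching 200.225.164.249:
  200.0.0.0/6 (200.0.0.0 - 203.255.255.255)
  200.128.0.0/9 (200.128.0.0 - 200.255.255.255)
  200.224.0.0/11 (200.224.0.0 - 200.255.255.255)
  200.224.0.0/14 (200.224.0.0 - 200.227.255.255)
Most specific is 200.224.0.0/14.

200.224.0.0/14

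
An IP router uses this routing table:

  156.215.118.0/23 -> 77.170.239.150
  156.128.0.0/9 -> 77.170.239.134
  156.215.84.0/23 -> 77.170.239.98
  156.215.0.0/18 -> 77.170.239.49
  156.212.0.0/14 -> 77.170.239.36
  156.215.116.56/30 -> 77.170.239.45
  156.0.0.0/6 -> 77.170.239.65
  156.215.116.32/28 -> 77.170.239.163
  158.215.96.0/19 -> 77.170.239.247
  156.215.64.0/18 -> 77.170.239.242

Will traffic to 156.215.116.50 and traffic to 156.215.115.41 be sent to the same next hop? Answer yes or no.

yes

156.215.116.50: longest match 156.215.64.0/18 -> 77.170.239.242
156.215.115.41: longest match 156.215.64.0/18 -> 77.170.239.242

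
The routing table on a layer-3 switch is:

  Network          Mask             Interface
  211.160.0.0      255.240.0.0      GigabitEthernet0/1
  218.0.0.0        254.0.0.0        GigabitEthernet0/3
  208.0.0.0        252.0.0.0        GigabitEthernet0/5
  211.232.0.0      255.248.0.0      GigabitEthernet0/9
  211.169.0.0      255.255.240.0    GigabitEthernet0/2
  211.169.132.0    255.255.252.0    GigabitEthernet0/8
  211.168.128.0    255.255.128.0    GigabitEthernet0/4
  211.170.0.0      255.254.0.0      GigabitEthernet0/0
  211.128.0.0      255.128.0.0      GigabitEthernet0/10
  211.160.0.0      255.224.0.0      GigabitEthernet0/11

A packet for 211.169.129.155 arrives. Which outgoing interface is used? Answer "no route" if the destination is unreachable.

GigabitEthernet0/1

Routes whose prefix contains 211.169.129.155:
  208.0.0.0/6 (208.0.0.0 - 211.255.255.255) -> GigabitEthernet0/5
  211.128.0.0/9 (211.128.0.0 - 211.255.255.255) -> GigabitEthernet0/10
  211.160.0.0/11 (211.160.0.0 - 211.191.255.255) -> GigabitEthernet0/11
  211.160.0.0/12 (211.160.0.0 - 211.175.255.255) -> GigabitEthernet0/1
More-specific entries that do NOT match:
  211.169.132.0/22 (211.169.132.0 - 211.169.135.255) does not contain 211.169.129.155
  211.169.0.0/20 (211.169.0.0 - 211.169.15.255) does not contain 211.169.129.155
  211.168.128.0/17 (211.168.128.0 - 211.168.255.255) does not contain 211.169.129.155
  211.170.0.0/15 (211.170.0.0 - 211.171.255.255) does not contain 211.169.129.155
  211.232.0.0/13 (211.232.0.0 - 211.239.255.255) does not contain 211.169.129.155
Longest matching prefix is /12 -> interface GigabitEthernet0/1.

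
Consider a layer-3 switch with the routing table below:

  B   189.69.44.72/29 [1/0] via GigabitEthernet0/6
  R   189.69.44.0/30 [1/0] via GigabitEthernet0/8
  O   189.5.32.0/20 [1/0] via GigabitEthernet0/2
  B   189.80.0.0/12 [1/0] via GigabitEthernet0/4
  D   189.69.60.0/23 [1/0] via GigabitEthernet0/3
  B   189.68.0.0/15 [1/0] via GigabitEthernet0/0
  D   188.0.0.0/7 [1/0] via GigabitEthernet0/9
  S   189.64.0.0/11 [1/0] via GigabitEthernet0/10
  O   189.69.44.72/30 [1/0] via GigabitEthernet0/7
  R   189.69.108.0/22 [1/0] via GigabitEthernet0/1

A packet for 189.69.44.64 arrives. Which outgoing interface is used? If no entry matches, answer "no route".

GigabitEthernet0/0

Routes whose prefix contains 189.69.44.64:
  188.0.0.0/7 (188.0.0.0 - 189.255.255.255) -> GigabitEthernet0/9
  189.64.0.0/11 (189.64.0.0 - 189.95.255.255) -> GigabitEthernet0/10
  189.68.0.0/15 (189.68.0.0 - 189.69.255.255) -> GigabitEthernet0/0
More-specific entries that do NOT match:
  189.69.44.0/30 (189.69.44.0 - 189.69.44.3) does not contain 189.69.44.64
  189.69.44.72/30 (189.69.44.72 - 189.69.44.75) does not contain 189.69.44.64
  189.69.44.72/29 (189.69.44.72 - 189.69.44.79) does not contain 189.69.44.64
  189.69.60.0/23 (189.69.60.0 - 189.69.61.255) does not contain 189.69.44.64
  189.69.108.0/22 (189.69.108.0 - 189.69.111.255) does not contain 189.69.44.64
  189.5.32.0/20 (189.5.32.0 - 189.5.47.255) does not contain 189.69.44.64
Longest matching prefix is /15 -> interface GigabitEthernet0/0.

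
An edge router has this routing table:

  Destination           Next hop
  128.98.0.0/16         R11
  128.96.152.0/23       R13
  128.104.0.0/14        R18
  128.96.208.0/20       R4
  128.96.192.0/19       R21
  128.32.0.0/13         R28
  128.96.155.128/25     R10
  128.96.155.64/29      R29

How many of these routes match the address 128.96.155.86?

0

No listed prefix contains 128.96.155.86.
Total matching entries: 0.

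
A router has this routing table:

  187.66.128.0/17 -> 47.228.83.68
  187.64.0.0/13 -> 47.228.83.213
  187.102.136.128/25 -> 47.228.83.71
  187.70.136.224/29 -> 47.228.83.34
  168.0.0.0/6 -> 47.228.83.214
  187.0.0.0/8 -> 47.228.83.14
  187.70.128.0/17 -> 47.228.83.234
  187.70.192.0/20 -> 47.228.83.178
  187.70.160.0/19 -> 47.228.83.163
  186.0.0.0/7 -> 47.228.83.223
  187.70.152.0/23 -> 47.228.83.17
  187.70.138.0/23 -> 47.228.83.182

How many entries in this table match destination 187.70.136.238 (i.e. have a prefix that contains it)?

4

Prefixes containing 187.70.136.238:
  186.0.0.0/7 (186.0.0.0 - 187.255.255.255)
  187.0.0.0/8 (187.0.0.0 - 187.255.255.255)
  187.64.0.0/13 (187.64.0.0 - 187.71.255.255)
  187.70.128.0/17 (187.70.128.0 - 187.70.255.255)
Total matching entries: 4.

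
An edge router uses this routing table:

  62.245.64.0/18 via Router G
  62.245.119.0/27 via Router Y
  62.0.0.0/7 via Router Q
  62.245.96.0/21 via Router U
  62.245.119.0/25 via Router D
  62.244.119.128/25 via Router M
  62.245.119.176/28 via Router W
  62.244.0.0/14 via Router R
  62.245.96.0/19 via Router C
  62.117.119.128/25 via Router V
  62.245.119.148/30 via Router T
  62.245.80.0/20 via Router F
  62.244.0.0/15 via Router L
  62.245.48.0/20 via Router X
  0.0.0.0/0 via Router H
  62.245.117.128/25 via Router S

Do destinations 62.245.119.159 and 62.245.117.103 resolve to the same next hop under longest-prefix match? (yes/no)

yes

62.245.119.159: longest match 62.245.96.0/19 -> Router C
62.245.117.103: longest match 62.245.96.0/19 -> Router C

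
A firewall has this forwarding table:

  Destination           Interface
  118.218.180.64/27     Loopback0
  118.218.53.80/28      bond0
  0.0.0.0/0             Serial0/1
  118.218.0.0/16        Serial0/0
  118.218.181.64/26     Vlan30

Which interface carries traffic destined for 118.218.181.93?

Vlan30

Routes whose prefix contains 118.218.181.93:
  0.0.0.0/0 (default, matches everything) -> Serial0/1
  118.218.0.0/16 (118.218.0.0 - 118.218.255.255) -> Serial0/0
  118.218.181.64/26 (118.218.181.64 - 118.218.181.127) -> Vlan30
More-specific entries that do NOT match:
  118.218.53.80/28 (118.218.53.80 - 118.218.53.95) does not contain 118.218.181.93
  118.218.180.64/27 (118.218.180.64 - 118.218.180.95) does not contain 118.218.181.93
Longest matching prefix is /26 -> interface Vlan30.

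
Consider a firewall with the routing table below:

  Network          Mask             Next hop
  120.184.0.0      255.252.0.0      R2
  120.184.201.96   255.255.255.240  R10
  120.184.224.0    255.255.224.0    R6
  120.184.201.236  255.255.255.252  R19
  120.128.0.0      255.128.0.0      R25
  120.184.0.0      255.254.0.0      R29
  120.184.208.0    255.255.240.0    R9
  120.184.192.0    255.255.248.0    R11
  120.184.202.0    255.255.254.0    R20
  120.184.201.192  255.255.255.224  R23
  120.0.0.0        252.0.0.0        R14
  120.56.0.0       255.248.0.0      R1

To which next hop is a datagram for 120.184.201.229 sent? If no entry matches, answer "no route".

R29

Routes whose prefix contains 120.184.201.229:
  120.0.0.0/6 (120.0.0.0 - 123.255.255.255) -> R14
  120.128.0.0/9 (120.128.0.0 - 120.255.255.255) -> R25
  120.184.0.0/14 (120.184.0.0 - 120.187.255.255) -> R2
  120.184.0.0/15 (120.184.0.0 - 120.185.255.255) -> R29
More-specific entries that do NOT match:
  120.184.201.236/30 (120.184.201.236 - 120.184.201.239) does not contain 120.184.201.229
  120.184.201.96/28 (120.184.201.96 - 120.184.201.111) does not contain 120.184.201.229
  120.184.201.192/27 (120.184.201.192 - 120.184.201.223) does not contain 120.184.201.229
  120.184.202.0/23 (120.184.202.0 - 120.184.203.255) does not contain 120.184.201.229
  120.184.192.0/21 (120.184.192.0 - 120.184.199.255) does not contain 120.184.201.229
  120.184.208.0/20 (120.184.208.0 - 120.184.223.255) does not contain 120.184.201.229
  120.184.224.0/19 (120.184.224.0 - 120.184.255.255) does not contain 120.184.201.229
Longest matching prefix is /15 -> next hop R29.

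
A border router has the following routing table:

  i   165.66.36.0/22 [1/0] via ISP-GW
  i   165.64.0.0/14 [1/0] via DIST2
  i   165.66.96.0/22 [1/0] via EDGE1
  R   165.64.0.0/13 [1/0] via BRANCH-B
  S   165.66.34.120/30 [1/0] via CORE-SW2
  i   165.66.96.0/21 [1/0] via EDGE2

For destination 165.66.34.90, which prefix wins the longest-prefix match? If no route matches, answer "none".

Entries matching 165.66.34.90:
  165.64.0.0/13 (165.64.0.0 - 165.71.255.255)
  165.64.0.0/14 (165.64.0.0 - 165.67.255.255)
Most specific is 165.64.0.0/14.

165.64.0.0/14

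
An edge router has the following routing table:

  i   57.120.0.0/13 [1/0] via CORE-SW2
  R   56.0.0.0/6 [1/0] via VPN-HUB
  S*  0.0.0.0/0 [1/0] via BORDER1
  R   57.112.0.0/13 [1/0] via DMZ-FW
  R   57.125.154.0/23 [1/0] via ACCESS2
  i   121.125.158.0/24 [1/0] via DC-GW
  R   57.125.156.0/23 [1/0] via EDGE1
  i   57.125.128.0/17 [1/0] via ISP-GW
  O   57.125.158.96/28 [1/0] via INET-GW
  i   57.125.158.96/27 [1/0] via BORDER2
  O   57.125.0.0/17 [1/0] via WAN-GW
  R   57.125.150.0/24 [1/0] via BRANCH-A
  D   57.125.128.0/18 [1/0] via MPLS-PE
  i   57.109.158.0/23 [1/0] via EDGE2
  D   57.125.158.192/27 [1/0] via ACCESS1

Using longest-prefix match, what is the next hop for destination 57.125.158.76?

MPLS-PE

Routes whose prefix contains 57.125.158.76:
  0.0.0.0/0 (default, matches everything) -> BORDER1
  56.0.0.0/6 (56.0.0.0 - 59.255.255.255) -> VPN-HUB
  57.120.0.0/13 (57.120.0.0 - 57.127.255.255) -> CORE-SW2
  57.125.128.0/17 (57.125.128.0 - 57.125.255.255) -> ISP-GW
  57.125.128.0/18 (57.125.128.0 - 57.125.191.255) -> MPLS-PE
More-specific entries that do NOT match:
  57.125.158.96/28 (57.125.158.96 - 57.125.158.111) does not contain 57.125.158.76
  57.125.158.96/27 (57.125.158.96 - 57.125.158.127) does not contain 57.125.158.76
  57.125.158.192/27 (57.125.158.192 - 57.125.158.223) does not contain 57.125.158.76
  121.125.158.0/24 (121.125.158.0 - 121.125.158.255) does not contain 57.125.158.76
  57.125.150.0/24 (57.125.150.0 - 57.125.150.255) does not contain 57.125.158.76
  57.125.154.0/23 (57.125.154.0 - 57.125.155.255) does not contain 57.125.158.76
  57.125.156.0/23 (57.125.156.0 - 57.125.157.255) does not contain 57.125.158.76
  57.109.158.0/23 (57.109.158.0 - 57.109.159.255) does not contain 57.125.158.76
Longest matching prefix is /18 -> next hop MPLS-PE.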